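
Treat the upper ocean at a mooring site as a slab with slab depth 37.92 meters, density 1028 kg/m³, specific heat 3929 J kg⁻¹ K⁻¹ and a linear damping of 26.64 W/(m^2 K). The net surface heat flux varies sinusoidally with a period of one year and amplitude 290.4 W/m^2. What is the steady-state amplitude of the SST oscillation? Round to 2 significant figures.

7.2 K

Areal heat capacity C = ρ c_p D = 1028 × 3929 × 37.92 = 1.53×10^8 J/(m²·K).
Angular frequency ω = 2π / T = 2π / 3.15×10^7 s = 1.99×10^-7 s⁻¹.
√((Cω)² + λ²) = √((30.5)² + 26.64²) = 40.5 W/(m²·K).
Amplitude A = F₀ / √((Cω)²+λ²) = 290.4 / 40.5 = 7.17 K.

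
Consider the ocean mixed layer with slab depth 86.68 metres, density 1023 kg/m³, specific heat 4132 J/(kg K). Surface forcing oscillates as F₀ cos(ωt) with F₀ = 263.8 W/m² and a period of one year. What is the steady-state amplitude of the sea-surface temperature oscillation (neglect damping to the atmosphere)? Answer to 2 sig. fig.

3.6 K

Areal heat capacity C = ρ c_p D = 1023 × 4132 × 86.68 = 3.66×10^8 J/(m²·K).
Angular frequency ω = 2π / T = 2π / 3.15×10^7 s = 1.99×10^-7 s⁻¹.
Cω = 3.66×10^8 × 1.99×10^-7 = 73.0 W/(m²·K).
Amplitude A = F₀ / (Cω) = 263.8 / 73.0 = 3.61 K.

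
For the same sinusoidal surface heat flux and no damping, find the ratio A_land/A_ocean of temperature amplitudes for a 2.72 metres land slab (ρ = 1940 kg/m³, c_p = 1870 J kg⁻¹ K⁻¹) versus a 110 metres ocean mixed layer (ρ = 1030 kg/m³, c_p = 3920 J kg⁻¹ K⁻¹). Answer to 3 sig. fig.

C_ocean = 1030 × 3920 × 110 = 4.44×10^8 J/(m²·K).
C_land = 1940 × 1870 × 2.72 = 9.87×10^6 J/(m²·K).
Undamped amplitude ∝ 1/C, so A_land/A_ocean = C_ocean/C_land = 45.0.

45.0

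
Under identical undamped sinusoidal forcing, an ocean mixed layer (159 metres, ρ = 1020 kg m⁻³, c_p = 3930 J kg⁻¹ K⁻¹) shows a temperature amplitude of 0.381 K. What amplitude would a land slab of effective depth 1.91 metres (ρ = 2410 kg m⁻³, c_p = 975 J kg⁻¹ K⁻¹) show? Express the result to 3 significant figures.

54.1 K

C_ocean = 6.37×10^8 J/(m²·K); C_land = 4.49×10^6 J/(m²·K).
A ∝ 1/C ⇒ A_land = A_ocean × C_ocean/C_land = 0.381 × 142 = 54.1 K.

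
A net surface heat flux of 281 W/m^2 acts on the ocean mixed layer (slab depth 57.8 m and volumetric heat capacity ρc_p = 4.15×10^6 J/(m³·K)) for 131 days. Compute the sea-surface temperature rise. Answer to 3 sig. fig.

13.3 K

Areal heat capacity C = ρc_p × D = 4.15×10^6 × 57.8 = 2.40×10^8 J/(m²·K).
Net heat input Q = F Δt = 281 × (131 days × 86400 s/day) = 3.18×10^9 J/m².
ΔT = Q / C = 3.18×10^9 / 2.40×10^8 = 13.3 K.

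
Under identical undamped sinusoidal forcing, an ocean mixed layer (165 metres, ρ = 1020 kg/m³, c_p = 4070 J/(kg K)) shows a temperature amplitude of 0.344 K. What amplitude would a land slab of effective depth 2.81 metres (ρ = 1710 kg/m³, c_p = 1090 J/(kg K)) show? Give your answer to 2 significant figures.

C_ocean = 6.85×10^8 J/(m²·K); C_land = 5.24×10^6 J/(m²·K).
A ∝ 1/C ⇒ A_land = A_ocean × C_ocean/C_land = 0.344 × 131 = 45.0 K.

45 K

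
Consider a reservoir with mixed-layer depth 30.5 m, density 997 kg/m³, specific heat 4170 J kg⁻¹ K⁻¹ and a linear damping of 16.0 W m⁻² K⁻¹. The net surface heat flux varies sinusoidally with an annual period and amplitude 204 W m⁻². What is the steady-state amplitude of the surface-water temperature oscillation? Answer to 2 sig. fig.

Areal heat capacity C = ρ c_p D = 997 × 4170 × 30.5 = 1.27×10^8 J/(m²·K).
Angular frequency ω = 2π / T = 2π / 3.15×10^7 s = 1.99×10^-7 s⁻¹.
√((Cω)² + λ²) = √((25.3)² + 16.0²) = 29.9 W/(m²·K).
Amplitude A = F₀ / √((Cω)²+λ²) = 204 / 29.9 = 6.82 K.

6.8 K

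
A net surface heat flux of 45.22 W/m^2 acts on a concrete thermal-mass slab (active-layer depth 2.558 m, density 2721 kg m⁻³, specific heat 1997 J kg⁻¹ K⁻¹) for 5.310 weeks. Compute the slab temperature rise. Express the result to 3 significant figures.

Areal heat capacity C = ρ c_p D = 2721 × 1997 × 2.558 = 1.39×10^7 J/(m^2 K).
Net heat input Q = F Δt = 45.22 × (5.310 weeks × 6.048×10^5 s/week) = 1.45×10^8 J/m².
ΔT = Q / C = 1.45×10^8 / 1.39×10^7 = 10.4 K.

10.4 K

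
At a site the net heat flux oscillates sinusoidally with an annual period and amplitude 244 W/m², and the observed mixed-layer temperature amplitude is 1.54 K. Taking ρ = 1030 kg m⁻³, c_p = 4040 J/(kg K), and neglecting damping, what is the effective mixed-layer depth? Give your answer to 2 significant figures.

190 m

ω = 2π / 3.15×10^7 s = 1.99×10^-7 s⁻¹.
Required C = F₀ / (A ω) = 244 / (1.54 × 1.99×10^-7) = 7.95×10^8 J/(m²·K).
D = C / (ρ c_p) = 7.95×10^8 / (1030 × 4040) = 191 m.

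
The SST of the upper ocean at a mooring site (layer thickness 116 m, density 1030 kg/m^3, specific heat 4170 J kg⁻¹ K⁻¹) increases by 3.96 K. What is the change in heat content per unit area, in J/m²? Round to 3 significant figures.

Areal heat capacity C = ρ c_p D = 1030 × 4170 × 116 = 4.98×10^8 J/(m²·K).
ΔQ = C ΔT = 4.98×10^8 × 3.96 = 1.97×10^9 J/m².

1.97×10^9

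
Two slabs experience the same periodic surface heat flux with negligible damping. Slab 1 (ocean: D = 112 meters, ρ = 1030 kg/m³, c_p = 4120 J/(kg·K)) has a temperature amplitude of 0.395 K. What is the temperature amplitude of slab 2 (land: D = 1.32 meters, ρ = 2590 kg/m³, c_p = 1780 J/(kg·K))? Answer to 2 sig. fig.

31 K

C_ocean = 4.75×10^8 J/(m²·K); C_land = 6.09×10^6 J/(m²·K).
A ∝ 1/C ⇒ A_land = A_ocean × C_ocean/C_land = 0.395 × 78.1 = 30.9 K.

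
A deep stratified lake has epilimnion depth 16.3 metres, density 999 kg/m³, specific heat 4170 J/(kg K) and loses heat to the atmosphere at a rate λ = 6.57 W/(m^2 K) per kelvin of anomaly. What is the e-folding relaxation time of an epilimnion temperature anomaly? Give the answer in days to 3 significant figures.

Areal heat capacity C = ρ c_p D = 999 × 4170 × 16.3 = 6.79×10^7 J/(m^2 K).
Relaxation time τ = C / λ = 6.79×10^7 / 6.57 = 1.03×10^7 s.
In days: 1.03×10^7 s / (86400 s/day) = 120 days.

120 days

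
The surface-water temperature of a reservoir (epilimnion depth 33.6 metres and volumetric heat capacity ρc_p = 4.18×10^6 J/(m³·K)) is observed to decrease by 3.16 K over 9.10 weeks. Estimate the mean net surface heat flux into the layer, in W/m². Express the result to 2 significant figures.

-81

Areal heat capacity C = ρc_p × D = 4.18×10^6 × 33.6 = 1.40×10^8 J/(m^2 K).
Required heat per unit area: Q = C ΔT = 1.40×10^8 × -3.16 = -4.44×10^8 J/m².
Flux F = Q / Δt = -4.44×10^8 / 5.50×10^6 s = -80.6 W/m².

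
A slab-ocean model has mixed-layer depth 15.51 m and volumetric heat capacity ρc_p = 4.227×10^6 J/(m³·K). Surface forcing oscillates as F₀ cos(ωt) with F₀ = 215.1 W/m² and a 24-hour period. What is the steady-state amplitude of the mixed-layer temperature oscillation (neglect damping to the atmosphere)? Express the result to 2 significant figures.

0.045 K

Areal heat capacity C = ρc_p × D = 4.227×10^6 × 15.51 = 6.56×10^7 J m⁻² K⁻¹.
Angular frequency ω = 2π / T = 2π / 86400 s = 7.27×10^-5 s⁻¹.
Cω = 6.56×10^7 × 7.27×10^-5 = 4770 W/(m²·K).
Amplitude A = F₀ / (Cω) = 215.1 / 4770 = 0.0451 K.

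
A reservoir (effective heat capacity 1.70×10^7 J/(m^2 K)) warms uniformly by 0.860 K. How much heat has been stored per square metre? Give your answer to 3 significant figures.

1.46×10^7

Areal heat capacity C = 1.70×10^7 J/(m^2 K) (given).
ΔQ = C ΔT = 1.70×10^7 × 0.860 = 1.46×10^7 J/m².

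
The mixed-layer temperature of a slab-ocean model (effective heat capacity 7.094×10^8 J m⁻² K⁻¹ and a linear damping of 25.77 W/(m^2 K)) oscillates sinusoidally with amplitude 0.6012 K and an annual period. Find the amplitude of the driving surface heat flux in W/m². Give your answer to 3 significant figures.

Areal heat capacity C = 7.094×10^8 J m⁻² K⁻¹ (given).
ω = 2π / 3.15×10^7 s = 1.99×10^-7 s⁻¹.
√((Cω)² + λ²) = √((141)² + 25.77²) = 144 W/(m²·K).
F₀ = A × √((Cω)²+λ²) = 0.6012 × 144 = 86.4 W/m².

86.4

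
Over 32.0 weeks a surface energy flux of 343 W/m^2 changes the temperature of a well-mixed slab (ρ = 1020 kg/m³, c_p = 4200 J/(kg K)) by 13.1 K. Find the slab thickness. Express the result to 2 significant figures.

120 m

Heat input Q = F Δt = 343 × 1.94×10^7 s = 6.64×10^9 J/m².
Required areal heat capacity C = Q / ΔT = 5.07×10^8 J/(m²·K).
Depth D = C / (ρ c_p) = 5.07×10^8 / (1020 × 4200) = 118 m.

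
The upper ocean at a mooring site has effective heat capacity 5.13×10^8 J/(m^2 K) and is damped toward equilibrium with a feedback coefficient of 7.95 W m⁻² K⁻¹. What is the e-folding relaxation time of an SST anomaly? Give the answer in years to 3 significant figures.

2.04 years

Areal heat capacity C = 5.13×10^8 J/(m^2 K) (given).
Relaxation time τ = C / λ = 5.13×10^8 / 7.95 = 6.45×10^7 s.
In years: 6.45×10^7 s / (3.156×10^7 s/year) = 2.04 years.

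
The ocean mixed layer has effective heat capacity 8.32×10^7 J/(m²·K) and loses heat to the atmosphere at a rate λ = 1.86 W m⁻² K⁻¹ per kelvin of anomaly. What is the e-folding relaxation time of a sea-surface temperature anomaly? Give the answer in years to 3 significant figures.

1.42 years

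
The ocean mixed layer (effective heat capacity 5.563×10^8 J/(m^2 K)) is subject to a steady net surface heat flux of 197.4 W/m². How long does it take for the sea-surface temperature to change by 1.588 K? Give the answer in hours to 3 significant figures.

Areal heat capacity C = 5.563×10^8 J/(m^2 K) (given).
Time required: Δt = C ΔT / F = 5.56×10^8 × 1.588 / 197.4 = 4.48×10^6 s.
In hours: 4.48×10^6 s / (3600 s/hour) = 1240 hours.

1240 hours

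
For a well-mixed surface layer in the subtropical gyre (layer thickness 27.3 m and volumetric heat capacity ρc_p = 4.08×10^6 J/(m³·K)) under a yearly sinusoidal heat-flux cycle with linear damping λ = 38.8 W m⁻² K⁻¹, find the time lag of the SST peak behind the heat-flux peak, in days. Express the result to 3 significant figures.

30.2 days

Areal heat capacity C = ρc_p × D = 4.08×10^6 × 27.3 = 1.11×10^8 J/(m²·K).
ω = 2π / 3.15×10^7 s = 1.99×10^-7 s⁻¹.
Phase lag φ = arctan(Cω/λ) = arctan(22.2/38.8) = 0.520 rad.
Time lag = φ / ω = 0.520 / 1.99×10^-7 = 2.61×10^6 s = 30.2 days.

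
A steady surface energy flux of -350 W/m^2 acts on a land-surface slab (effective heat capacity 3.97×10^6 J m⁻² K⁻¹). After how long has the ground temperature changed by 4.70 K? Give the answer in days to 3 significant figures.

Areal heat capacity C = 3.97×10^6 J m⁻² K⁻¹ (given).
Time required: Δt = C ΔT / F = 3.97×10^6 × -4.70 / -350 = 53300 s.
In days: 53300 s / (86400 s/day) = 0.617 days.

0.617 days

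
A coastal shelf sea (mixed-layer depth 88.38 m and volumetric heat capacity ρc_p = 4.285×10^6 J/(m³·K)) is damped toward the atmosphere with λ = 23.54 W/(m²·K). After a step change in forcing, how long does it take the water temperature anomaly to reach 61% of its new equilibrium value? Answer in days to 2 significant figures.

Areal heat capacity C = ρc_p × D = 4.285×10^6 × 88.38 = 3.79×10^8 J/(m²·K).
τ = C / λ = 3.79×10^8 / 23.54 = 1.61×10^7 s.
Fraction reached: 1 − e^(−t/τ) = 0.61 ⇒ t = −τ ln(1 − 0.61) = τ × 0.942.
t = 1.51×10^7 s = 175 days.

180 days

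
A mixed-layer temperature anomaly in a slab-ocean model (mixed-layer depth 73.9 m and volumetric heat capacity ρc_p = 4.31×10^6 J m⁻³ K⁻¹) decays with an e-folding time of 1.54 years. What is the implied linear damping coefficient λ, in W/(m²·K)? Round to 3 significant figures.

6.55

Areal heat capacity C = ρc_p × D = 4.31×10^6 × 73.9 = 3.19×10^8 J/(m²·K).
τ = 1.54 years = 4.86×10^7 s.
λ = C / τ = 3.19×10^8 / 4.86×10^7 = 6.55 W/(m²·K).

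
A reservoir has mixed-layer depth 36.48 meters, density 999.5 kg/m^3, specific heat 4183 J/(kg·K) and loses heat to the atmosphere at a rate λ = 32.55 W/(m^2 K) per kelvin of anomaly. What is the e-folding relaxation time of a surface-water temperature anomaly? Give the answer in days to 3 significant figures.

54.2 days

Areal heat capacity C = ρ c_p D = 999.5 × 4183 × 36.48 = 1.53×10^8 J/(m^2 K).
Relaxation time τ = C / λ = 1.53×10^8 / 32.55 = 4.69×10^6 s.
In days: 4.69×10^6 s / (86400 s/day) = 54.2 days.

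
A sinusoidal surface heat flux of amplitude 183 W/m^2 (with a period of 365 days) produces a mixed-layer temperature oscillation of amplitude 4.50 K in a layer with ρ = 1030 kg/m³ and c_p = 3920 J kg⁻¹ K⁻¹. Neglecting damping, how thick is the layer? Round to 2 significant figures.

51 m

ω = 2π / 3.15×10^7 s = 1.99×10^-7 s⁻¹.
Required C = F₀ / (A ω) = 183 / (4.50 × 1.99×10^-7) = 2.04×10^8 J/(m²·K).
D = C / (ρ c_p) = 2.04×10^8 / (1030 × 3920) = 50.6 m.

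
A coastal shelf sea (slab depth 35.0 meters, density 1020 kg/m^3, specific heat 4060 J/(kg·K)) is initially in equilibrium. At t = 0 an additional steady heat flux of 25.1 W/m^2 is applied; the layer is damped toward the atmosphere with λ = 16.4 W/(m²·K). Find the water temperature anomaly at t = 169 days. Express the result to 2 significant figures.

Areal heat capacity C = ρ c_p D = 1020 × 4060 × 35.0 = 1.45×10^8 J/(m^2 K).
τ = C / λ = 1.45×10^8 / 16.4 = 8.84×10^6 s.
Equilibrium anomaly ΔT_eq = F / λ = 25.1 / 16.4 = 1.53 K.
t = 169 days = 1.46×10^7 s, so t/τ = 1.65.
ΔT(t) = ΔT_eq (1 − e^(−t/τ)) = 1.53 × (1 − e^−1.65) = 1.24 K.

1.2 K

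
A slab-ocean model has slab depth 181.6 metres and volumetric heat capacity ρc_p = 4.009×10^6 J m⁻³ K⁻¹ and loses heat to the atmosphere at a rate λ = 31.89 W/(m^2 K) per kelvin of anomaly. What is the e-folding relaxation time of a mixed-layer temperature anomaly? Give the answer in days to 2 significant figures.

260 days

Areal heat capacity C = ρc_p × D = 4.009×10^6 × 181.6 = 7.28×10^8 J/(m²·K).
Relaxation time τ = C / λ = 7.28×10^8 / 31.89 = 2.28×10^7 s.
In days: 2.28×10^7 s / (86400 s/day) = 264 days.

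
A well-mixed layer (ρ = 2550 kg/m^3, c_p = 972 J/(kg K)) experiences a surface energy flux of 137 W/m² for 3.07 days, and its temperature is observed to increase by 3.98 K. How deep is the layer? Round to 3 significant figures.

Heat input Q = F Δt = 137 × 2.65×10^5 s = 3.63×10^7 J/m².
Required areal heat capacity C = Q / ΔT = 9.13×10^6 J/(m²·K).
Depth D = C / (ρ c_p) = 9.13×10^6 / (2550 × 972) = 3.68 m.

3.68 m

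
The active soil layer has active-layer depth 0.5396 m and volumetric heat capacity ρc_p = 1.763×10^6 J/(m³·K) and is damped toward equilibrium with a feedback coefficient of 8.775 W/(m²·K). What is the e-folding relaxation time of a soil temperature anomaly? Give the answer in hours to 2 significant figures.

Areal heat capacity C = ρc_p × D = 1.763×10^6 × 0.5396 = 9.51×10^5 J/(m^2 K).
Relaxation time τ = C / λ = 9.51×10^5 / 8.775 = 1.08×10^5 s.
In hours: 1.08×10^5 s / (3600 s/hour) = 30.1 hours.

30 hours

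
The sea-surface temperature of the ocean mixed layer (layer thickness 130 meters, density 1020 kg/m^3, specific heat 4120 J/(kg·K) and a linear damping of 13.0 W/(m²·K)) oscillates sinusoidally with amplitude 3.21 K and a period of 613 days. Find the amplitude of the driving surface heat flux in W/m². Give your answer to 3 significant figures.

Areal heat capacity C = ρ c_p D = 1020 × 4120 × 130 = 5.46×10^8 J/(m²·K).
ω = 2π / 5.30×10^7 s = 1.19×10^-7 s⁻¹.
√((Cω)² + λ²) = √((64.8)² + 13.0²) = 66.1 W/(m²·K).
F₀ = A × √((Cω)²+λ²) = 3.21 × 66.1 = 212 W/m².

212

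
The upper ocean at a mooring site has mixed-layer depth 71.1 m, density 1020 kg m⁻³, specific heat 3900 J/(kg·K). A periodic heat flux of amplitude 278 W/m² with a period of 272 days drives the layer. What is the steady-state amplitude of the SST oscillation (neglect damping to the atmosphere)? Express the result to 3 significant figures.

3.68 K

Areal heat capacity C = ρ c_p D = 1020 × 3900 × 71.1 = 2.83×10^8 J m⁻² K⁻¹.
Angular frequency ω = 2π / T = 2π / 2.35×10^7 s = 2.67×10^-7 s⁻¹.
Cω = 2.83×10^8 × 2.67×10^-7 = 75.6 W/(m²·K).
Amplitude A = F₀ / (Cω) = 278 / 75.6 = 3.68 K.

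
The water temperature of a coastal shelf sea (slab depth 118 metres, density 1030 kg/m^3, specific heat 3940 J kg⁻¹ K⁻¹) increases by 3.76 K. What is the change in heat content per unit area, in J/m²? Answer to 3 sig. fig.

1.80×10^9

Areal heat capacity C = ρ c_p D = 1030 × 3940 × 118 = 4.79×10^8 J/(m^2 K).
ΔQ = C ΔT = 4.79×10^8 × 3.76 = 1.80×10^9 J/m².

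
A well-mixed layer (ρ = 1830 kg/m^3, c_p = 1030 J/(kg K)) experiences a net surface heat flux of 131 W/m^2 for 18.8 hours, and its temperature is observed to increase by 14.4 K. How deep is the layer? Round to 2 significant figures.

Heat input Q = F Δt = 131 × 67700 s = 8.87×10^6 J/m².
Required areal heat capacity C = Q / ΔT = 6.16×10^5 J/(m²·K).
Depth D = C / (ρ c_p) = 6.16×10^5 / (1830 × 1030) = 0.327 m.

0.33 m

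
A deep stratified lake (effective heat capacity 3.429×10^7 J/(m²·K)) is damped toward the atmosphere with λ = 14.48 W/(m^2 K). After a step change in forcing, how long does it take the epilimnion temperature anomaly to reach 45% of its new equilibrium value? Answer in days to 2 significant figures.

16 days

Areal heat capacity C = 3.429×10^7 J/(m²·K) (given).
τ = C / λ = 3.43×10^7 / 14.48 = 2.37×10^6 s.
Fraction reached: 1 − e^(−t/τ) = 0.45 ⇒ t = −τ ln(1 − 0.45) = τ × 0.598.
t = 1.42×10^6 s = 16.4 days.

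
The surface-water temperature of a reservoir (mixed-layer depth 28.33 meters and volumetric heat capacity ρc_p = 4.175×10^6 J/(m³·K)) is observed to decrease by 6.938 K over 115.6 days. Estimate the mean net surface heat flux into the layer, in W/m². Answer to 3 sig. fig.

-82.2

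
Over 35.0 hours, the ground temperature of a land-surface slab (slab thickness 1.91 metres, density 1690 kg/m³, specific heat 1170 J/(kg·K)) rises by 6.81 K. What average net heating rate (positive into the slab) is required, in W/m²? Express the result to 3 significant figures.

Areal heat capacity C = ρ c_p D = 1690 × 1170 × 1.91 = 3.78×10^6 J/(m^2 K).
Required heat per unit area: Q = C ΔT = 3.78×10^6 × 6.81 = 2.57×10^7 J/m².
Flux F = Q / Δt = 2.57×10^7 / 1.26×10^5 s = 204 W/m².

204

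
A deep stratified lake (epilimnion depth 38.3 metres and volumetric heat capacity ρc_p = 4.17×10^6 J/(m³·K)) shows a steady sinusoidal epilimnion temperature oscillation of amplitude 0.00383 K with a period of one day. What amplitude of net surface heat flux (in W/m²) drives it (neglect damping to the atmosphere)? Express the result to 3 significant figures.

44.5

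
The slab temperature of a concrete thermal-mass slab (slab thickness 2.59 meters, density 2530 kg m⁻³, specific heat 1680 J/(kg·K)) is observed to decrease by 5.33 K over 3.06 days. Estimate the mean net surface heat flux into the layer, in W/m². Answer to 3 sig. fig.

Areal heat capacity C = ρ c_p D = 2530 × 1680 × 2.59 = 1.10×10^7 J/(m^2 K).
Required heat per unit area: Q = C ΔT = 1.10×10^7 × -5.33 = -5.87×10^7 J/m².
Flux F = Q / Δt = -5.87×10^7 / 2.64×10^5 s = -222 W/m².

-222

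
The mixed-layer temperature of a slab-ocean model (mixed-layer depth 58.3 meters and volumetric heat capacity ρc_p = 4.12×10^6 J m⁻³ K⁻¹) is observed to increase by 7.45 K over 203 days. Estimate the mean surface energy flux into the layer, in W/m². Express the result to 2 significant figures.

Areal heat capacity C = ρc_p × D = 4.12×10^6 × 58.3 = 2.40×10^8 J m⁻² K⁻¹.
Required heat per unit area: Q = C ΔT = 2.40×10^8 × 7.45 = 1.79×10^9 J/m².
Flux F = Q / Δt = 1.79×10^9 / 1.75×10^7 s = 102 W/m².

100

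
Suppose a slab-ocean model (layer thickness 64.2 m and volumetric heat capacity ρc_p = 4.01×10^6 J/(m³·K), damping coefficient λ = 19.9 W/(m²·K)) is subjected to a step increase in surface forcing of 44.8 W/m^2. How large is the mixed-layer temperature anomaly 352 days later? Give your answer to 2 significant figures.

Areal heat capacity C = ρc_p × D = 4.01×10^6 × 64.2 = 2.57×10^8 J/(m^2 K).
τ = C / λ = 2.57×10^8 / 19.9 = 1.29×10^7 s.
Equilibrium anomaly ΔT_eq = F / λ = 44.8 / 19.9 = 2.25 K.
t = 352 days = 3.04×10^7 s, so t/τ = 2.35.
ΔT(t) = ΔT_eq (1 − e^(−t/τ)) = 2.25 × (1 − e^−2.35) = 2.04 K.

2.0 K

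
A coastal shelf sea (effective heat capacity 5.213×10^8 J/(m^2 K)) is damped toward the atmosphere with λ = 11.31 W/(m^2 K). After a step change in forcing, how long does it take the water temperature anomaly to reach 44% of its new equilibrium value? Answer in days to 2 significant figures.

310 days

Areal heat capacity C = 5.213×10^8 J/(m^2 K) (given).
τ = C / λ = 5.21×10^8 / 11.31 = 4.61×10^7 s.
Fraction reached: 1 − e^(−t/τ) = 0.44 ⇒ t = −τ ln(1 − 0.44) = τ × 0.580.
t = 2.67×10^7 s = 309 days.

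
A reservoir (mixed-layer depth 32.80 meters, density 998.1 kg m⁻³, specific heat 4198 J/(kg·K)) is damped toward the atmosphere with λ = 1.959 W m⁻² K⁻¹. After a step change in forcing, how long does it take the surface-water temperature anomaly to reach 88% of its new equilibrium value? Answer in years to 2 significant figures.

Areal heat capacity C = ρ c_p D = 998.1 × 4198 × 32.80 = 1.37×10^8 J m⁻² K⁻¹.
τ = C / λ = 1.37×10^8 / 1.959 = 7.02×10^7 s.
Fraction reached: 1 − e^(−t/τ) = 0.88 ⇒ t = −τ ln(1 − 0.88) = τ × 2.12.
t = 1.49×10^8 s = 4.71 years.

4.7 years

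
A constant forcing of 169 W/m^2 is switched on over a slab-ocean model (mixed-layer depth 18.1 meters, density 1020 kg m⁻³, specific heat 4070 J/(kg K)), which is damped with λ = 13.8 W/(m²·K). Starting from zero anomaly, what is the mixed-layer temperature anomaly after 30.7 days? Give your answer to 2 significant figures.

Areal heat capacity C = ρ c_p D = 1020 × 4070 × 18.1 = 7.51×10^7 J/(m²·K).
τ = C / λ = 7.51×10^7 / 13.8 = 5.44×10^6 s.
Equilibrium anomaly ΔT_eq = F / λ = 169 / 13.8 = 12.2 K.
t = 30.7 days = 2.65×10^6 s, so t/τ = 0.487.
ΔT(t) = ΔT_eq (1 − e^(−t/τ)) = 12.2 × (1 − e^−0.487) = 4.72 K.

4.7 K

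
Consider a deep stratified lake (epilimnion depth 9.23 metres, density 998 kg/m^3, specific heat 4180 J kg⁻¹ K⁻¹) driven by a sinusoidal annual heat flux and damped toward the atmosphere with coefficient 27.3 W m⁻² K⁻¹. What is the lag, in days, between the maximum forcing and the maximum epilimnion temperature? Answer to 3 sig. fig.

15.9 days

Areal heat capacity C = ρ c_p D = 998 × 4180 × 9.23 = 3.85×10^7 J/(m²·K).
ω = 2π / 3.15×10^7 s = 1.99×10^-7 s⁻¹.
Phase lag φ = arctan(Cω/λ) = arctan(7.67/27.3) = 0.274 rad.
Time lag = φ / ω = 0.274 / 1.99×10^-7 = 1.37×10^6 s = 15.9 days.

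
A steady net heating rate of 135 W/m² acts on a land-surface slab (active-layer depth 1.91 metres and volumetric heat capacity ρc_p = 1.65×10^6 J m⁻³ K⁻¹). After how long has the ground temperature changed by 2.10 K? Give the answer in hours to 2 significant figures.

14 hours

Areal heat capacity C = ρc_p × D = 1.65×10^6 × 1.91 = 3.15×10^6 J/(m^2 K).
Time required: Δt = C ΔT / F = 3.15×10^6 × 2.10 / 135 = 49000 s.
In hours: 49000 s / (3600 s/hour) = 13.6 hours.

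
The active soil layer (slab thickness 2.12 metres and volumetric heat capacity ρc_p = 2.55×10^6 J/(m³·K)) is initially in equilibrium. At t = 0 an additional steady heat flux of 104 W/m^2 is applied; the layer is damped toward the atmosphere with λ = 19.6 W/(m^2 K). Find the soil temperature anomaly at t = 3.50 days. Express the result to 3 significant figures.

Areal heat capacity C = ρc_p × D = 2.55×10^6 × 2.12 = 5.41×10^6 J m⁻² K⁻¹.
τ = C / λ = 5.41×10^6 / 19.6 = 2.76×10^5 s.
Equilibrium anomaly ΔT_eq = F / λ = 104 / 19.6 = 5.31 K.
t = 3.50 days = 3.02×10^5 s, so t/τ = 1.10.
ΔT(t) = ΔT_eq (1 − e^(−t/τ)) = 5.31 × (1 − e^−1.10) = 3.53 K.

3.53 K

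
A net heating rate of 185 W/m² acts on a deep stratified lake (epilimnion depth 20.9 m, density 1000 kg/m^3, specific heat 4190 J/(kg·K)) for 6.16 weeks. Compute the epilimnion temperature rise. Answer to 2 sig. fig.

Areal heat capacity C = ρ c_p D = 1000 × 4190 × 20.9 = 8.76×10^7 J/(m^2 K).
Net heat input Q = F Δt = 185 × (6.16 weeks × 6.048×10^5 s/week) = 6.89×10^8 J/m².
ΔT = Q / C = 6.89×10^8 / 8.76×10^7 = 7.87 K.

7.9 K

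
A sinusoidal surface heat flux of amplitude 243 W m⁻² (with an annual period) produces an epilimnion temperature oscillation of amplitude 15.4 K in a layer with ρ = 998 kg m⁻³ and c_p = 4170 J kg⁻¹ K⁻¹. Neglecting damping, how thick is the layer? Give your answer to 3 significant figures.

ω = 2π / 3.15×10^7 s = 1.99×10^-7 s⁻¹.
Required C = F₀ / (A ω) = 243 / (15.4 × 1.99×10^-7) = 7.92×10^7 J/(m²·K).
D = C / (ρ c_p) = 7.92×10^7 / (998 × 4170) = 19.0 m.

19.0 m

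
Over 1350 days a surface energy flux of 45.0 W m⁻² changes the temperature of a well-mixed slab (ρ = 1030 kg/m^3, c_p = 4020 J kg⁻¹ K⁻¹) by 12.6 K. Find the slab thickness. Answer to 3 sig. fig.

101 m

Heat input Q = F Δt = 45.0 × 1.17×10^8 s = 5.25×10^9 J/m².
Required areal heat capacity C = Q / ΔT = 4.17×10^8 J/(m²·K).
Depth D = C / (ρ c_p) = 4.17×10^8 / (1030 × 4020) = 101 m.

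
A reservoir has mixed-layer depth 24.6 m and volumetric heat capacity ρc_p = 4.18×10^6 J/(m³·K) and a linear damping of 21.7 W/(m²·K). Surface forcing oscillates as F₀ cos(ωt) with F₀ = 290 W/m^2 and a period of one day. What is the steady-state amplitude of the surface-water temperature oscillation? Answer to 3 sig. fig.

0.0388 K

Areal heat capacity C = ρc_p × D = 4.18×10^6 × 24.6 = 1.03×10^8 J/(m²·K).
Angular frequency ω = 2π / T = 2π / 86400 s = 7.27×10^-5 s⁻¹.
√((Cω)² + λ²) = √((7480)² + 21.7²) = 7480 W/(m²·K).
Amplitude A = F₀ / √((Cω)²+λ²) = 290 / 7480 = 0.0388 K.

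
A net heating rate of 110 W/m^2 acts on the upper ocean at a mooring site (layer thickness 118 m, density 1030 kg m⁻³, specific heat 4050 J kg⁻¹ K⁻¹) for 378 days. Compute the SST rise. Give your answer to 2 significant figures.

7.3 K

Areal heat capacity C = ρ c_p D = 1030 × 4050 × 118 = 4.92×10^8 J m⁻² K⁻¹.
Net heat input Q = F Δt = 110 × (378 days × 86400 s/day) = 3.59×10^9 J/m².
ΔT = Q / C = 3.59×10^9 / 4.92×10^8 = 7.30 K.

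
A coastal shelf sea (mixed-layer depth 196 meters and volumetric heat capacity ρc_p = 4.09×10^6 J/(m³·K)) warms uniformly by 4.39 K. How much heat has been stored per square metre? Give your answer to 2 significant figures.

Areal heat capacity C = ρc_p × D = 4.09×10^6 × 196 = 8.02×10^8 J m⁻² K⁻¹.
ΔQ = C ΔT = 8.02×10^8 × 4.39 = 3.52×10^9 J/m².

3.5×10^9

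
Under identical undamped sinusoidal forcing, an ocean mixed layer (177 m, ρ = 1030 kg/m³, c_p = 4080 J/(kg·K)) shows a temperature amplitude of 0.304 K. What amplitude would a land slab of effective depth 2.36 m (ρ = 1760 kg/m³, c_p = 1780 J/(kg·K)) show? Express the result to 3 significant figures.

C_ocean = 7.44×10^8 J/(m²·K); C_land = 7.39×10^6 J/(m²·K).
A ∝ 1/C ⇒ A_land = A_ocean × C_ocean/C_land = 0.304 × 101 = 30.6 K.

30.6 K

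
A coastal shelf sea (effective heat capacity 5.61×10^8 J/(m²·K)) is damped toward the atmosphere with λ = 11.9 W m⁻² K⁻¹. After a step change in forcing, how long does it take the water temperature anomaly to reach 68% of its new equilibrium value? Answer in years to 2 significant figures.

1.7 years

Areal heat capacity C = 5.61×10^8 J/(m²·K) (given).
τ = C / λ = 5.61×10^8 / 11.9 = 4.71×10^7 s.
Fraction reached: 1 − e^(−t/τ) = 0.68 ⇒ t = −τ ln(1 − 0.68) = τ × 1.14.
t = 5.37×10^7 s = 1.70 years.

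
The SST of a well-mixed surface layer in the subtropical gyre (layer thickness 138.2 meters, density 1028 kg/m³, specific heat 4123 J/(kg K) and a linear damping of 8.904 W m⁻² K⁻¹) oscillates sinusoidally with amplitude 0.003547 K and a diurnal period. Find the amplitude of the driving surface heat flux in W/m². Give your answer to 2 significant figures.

150

Areal heat capacity C = ρ c_p D = 1028 × 4123 × 138.2 = 5.86×10^8 J m⁻² K⁻¹.
ω = 2π / 86400 s = 7.27×10^-5 s⁻¹.
√((Cω)² + λ²) = √((42600)² + 8.904²) = 42600 W/(m²·K).
F₀ = A × √((Cω)²+λ²) = 0.003547 × 42600 = 151 W/m².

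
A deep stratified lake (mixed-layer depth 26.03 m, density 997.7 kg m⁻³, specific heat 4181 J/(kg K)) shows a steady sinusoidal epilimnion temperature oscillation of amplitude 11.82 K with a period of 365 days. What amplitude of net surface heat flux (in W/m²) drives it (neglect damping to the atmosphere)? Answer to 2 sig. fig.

Areal heat capacity C = ρ c_p D = 997.7 × 4181 × 26.03 = 1.09×10^8 J m⁻² K⁻¹.
ω = 2π / 3.15×10^7 s = 1.99×10^-7 s⁻¹.
Cω = 1.09×10^8 × 1.99×10^-7 = 21.6 W/(m²·K).
F₀ = A × Cω = 11.82 × 21.6 = 256 W/m².

260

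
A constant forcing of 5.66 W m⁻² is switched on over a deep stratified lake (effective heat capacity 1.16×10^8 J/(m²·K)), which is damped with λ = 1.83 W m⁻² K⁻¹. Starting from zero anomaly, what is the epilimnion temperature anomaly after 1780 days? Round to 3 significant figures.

2.82 K

Areal heat capacity C = 1.16×10^8 J/(m²·K) (given).
τ = C / λ = 1.16×10^8 / 1.83 = 6.34×10^7 s.
Equilibrium anomaly ΔT_eq = F / λ = 5.66 / 1.83 = 3.09 K.
t = 1780 days = 1.54×10^8 s, so t/τ = 2.43.
ΔT(t) = ΔT_eq (1 − e^(−t/τ)) = 3.09 × (1 − e^−2.43) = 2.82 K.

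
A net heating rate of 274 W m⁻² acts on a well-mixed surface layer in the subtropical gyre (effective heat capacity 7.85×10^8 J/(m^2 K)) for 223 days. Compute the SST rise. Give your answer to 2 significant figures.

6.7 K

Areal heat capacity C = 7.85×10^8 J/(m^2 K) (given).
Net heat input Q = F Δt = 274 × (223 days × 86400 s/day) = 5.28×10^9 J/m².
ΔT = Q / C = 5.28×10^9 / 7.85×10^8 = 6.73 K.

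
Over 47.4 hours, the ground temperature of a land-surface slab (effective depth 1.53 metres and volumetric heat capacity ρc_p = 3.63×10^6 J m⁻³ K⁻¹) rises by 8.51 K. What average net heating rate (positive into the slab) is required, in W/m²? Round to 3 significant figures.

Areal heat capacity C = ρc_p × D = 3.63×10^6 × 1.53 = 5.55×10^6 J/(m²·K).
Required heat per unit area: Q = C ΔT = 5.55×10^6 × 8.51 = 4.73×10^7 J/m².
Flux F = Q / Δt = 4.73×10^7 / 1.71×10^5 s = 277 W/m².

277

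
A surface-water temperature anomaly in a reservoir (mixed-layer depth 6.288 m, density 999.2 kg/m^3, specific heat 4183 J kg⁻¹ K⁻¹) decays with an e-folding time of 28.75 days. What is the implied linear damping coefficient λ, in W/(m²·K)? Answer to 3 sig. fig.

Areal heat capacity C = ρ c_p D = 999.2 × 4183 × 6.288 = 2.63×10^7 J/(m²·K).
τ = 28.75 days = 2.48×10^6 s.
λ = C / τ = 2.63×10^7 / 2.48×10^6 = 10.6 W/(m²·K).

10.6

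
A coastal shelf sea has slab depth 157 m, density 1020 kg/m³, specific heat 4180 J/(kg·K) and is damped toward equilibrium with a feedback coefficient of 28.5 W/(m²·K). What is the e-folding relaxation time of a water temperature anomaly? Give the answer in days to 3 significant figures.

272 days

Areal heat capacity C = ρ c_p D = 1020 × 4180 × 157 = 6.69×10^8 J/(m^2 K).
Relaxation time τ = C / λ = 6.69×10^8 / 28.5 = 2.35×10^7 s.
In days: 2.35×10^7 s / (86400 s/day) = 272 days.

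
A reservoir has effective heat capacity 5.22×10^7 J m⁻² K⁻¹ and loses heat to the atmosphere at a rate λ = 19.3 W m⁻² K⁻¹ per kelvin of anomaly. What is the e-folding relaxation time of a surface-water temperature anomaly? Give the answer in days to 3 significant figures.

Areal heat capacity C = 5.22×10^7 J m⁻² K⁻¹ (given).
Relaxation time τ = C / λ = 5.22×10^7 / 19.3 = 2.70×10^6 s.
In days: 2.70×10^6 s / (86400 s/day) = 31.3 days.

31.3 days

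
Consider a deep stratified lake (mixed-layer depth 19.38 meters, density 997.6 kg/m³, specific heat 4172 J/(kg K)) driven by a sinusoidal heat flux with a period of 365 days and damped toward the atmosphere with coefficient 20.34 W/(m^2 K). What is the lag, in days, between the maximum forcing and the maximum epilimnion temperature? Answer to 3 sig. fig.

Areal heat capacity C = ρ c_p D = 997.6 × 4172 × 19.38 = 8.07×10^7 J/(m^2 K).
ω = 2π / 3.15×10^7 s = 1.99×10^-7 s⁻¹.
Phase lag φ = arctan(Cω/λ) = arctan(16.1/20.34) = 0.669 rad.
Time lag = φ / ω = 0.669 / 1.99×10^-7 = 3.36×10^6 s = 38.8 days.

38.8 days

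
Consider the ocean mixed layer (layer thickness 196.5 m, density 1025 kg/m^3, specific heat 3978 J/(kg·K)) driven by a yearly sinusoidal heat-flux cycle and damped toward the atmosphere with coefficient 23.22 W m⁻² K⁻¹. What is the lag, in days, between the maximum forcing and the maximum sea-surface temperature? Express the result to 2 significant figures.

Areal heat capacity C = ρ c_p D = 1025 × 3978 × 196.5 = 8.01×10^8 J/(m^2 K).
ω = 2π / 3.15×10^7 s = 1.99×10^-7 s⁻¹.
Phase lag φ = arctan(Cω/λ) = arctan(160/23.22) = 1.43 rad.
Time lag = φ / ω = 1.43 / 1.99×10^-7 = 7.16×10^6 s = 82.9 days.

83 days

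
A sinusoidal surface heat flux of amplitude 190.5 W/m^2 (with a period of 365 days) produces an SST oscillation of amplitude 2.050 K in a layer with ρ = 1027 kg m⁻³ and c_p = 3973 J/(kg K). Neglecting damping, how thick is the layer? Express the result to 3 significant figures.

114 m

ω = 2π / 3.15×10^7 s = 1.99×10^-7 s⁻¹.
Required C = F₀ / (A ω) = 190.5 / (2.050 × 1.99×10^-7) = 4.66×10^8 J/(m²·K).
D = C / (ρ c_p) = 4.66×10^8 / (1027 × 3973) = 114 m.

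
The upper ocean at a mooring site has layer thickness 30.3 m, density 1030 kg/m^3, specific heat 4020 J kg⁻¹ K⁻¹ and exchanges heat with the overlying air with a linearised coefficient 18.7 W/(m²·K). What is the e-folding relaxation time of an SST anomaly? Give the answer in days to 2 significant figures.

Areal heat capacity C = ρ c_p D = 1030 × 4020 × 30.3 = 1.25×10^8 J/(m^2 K).
Relaxation time τ = C / λ = 1.25×10^8 / 18.7 = 6.71×10^6 s.
In days: 6.71×10^6 s / (86400 s/day) = 77.7 days.

78 days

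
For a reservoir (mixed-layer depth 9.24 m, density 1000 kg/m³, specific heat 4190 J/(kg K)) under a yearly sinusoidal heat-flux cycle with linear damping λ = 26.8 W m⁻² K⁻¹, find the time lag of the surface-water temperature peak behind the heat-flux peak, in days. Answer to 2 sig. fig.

16 days

Areal heat capacity C = ρ c_p D = 1000 × 4190 × 9.24 = 3.87×10^7 J/(m^2 K).
ω = 2π / 3.15×10^7 s = 1.99×10^-7 s⁻¹.
Phase lag φ = arctan(Cω/λ) = arctan(7.71/26.8) = 0.280 rad.
Time lag = φ / ω = 0.280 / 1.99×10^-7 = 1.41×10^6 s = 16.3 days.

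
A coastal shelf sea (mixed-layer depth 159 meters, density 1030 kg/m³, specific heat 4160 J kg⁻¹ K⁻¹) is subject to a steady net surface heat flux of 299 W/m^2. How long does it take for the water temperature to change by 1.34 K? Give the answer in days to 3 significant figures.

35.3 days

Areal heat capacity C = ρ c_p D = 1030 × 4160 × 159 = 6.81×10^8 J/(m^2 K).
Time required: Δt = C ΔT / F = 6.81×10^8 × 1.34 / 299 = 3.05×10^6 s.
In days: 3.05×10^6 s / (86400 s/day) = 35.3 days.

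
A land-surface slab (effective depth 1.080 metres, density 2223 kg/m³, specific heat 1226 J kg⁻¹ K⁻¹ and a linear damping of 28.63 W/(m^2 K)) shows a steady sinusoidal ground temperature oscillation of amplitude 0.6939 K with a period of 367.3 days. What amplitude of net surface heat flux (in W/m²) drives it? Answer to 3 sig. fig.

Areal heat capacity C = ρ c_p D = 2223 × 1226 × 1.080 = 2.94×10^6 J/(m²·K).
ω = 2π / 3.17×10^7 s = 1.98×10^-7 s⁻¹.
√((Cω)² + λ²) = √((0.583)² + 28.63²) = 28.6 W/(m²·K).
F₀ = A × √((Cω)²+λ²) = 0.6939 × 28.6 = 19.9 W/m².

19.9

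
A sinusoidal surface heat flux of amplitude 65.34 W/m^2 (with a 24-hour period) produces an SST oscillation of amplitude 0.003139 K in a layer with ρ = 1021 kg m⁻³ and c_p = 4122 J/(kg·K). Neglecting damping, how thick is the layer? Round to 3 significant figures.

ω = 2π / 86400 s = 7.27×10^-5 s⁻¹.
Required C = F₀ / (A ω) = 65.34 / (0.003139 × 7.27×10^-5) = 2.86×10^8 J/(m²·K).
D = C / (ρ c_p) = 2.86×10^8 / (1021 × 4122) = 68.0 m.

68.0 m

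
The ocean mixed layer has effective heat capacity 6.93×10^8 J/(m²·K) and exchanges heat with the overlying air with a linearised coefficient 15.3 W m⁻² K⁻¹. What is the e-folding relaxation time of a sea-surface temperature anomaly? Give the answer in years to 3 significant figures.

1.44 years

Areal heat capacity C = 6.93×10^8 J/(m²·K) (given).
Relaxation time τ = C / λ = 6.93×10^8 / 15.3 = 4.53×10^7 s.
In years: 4.53×10^7 s / (3.156×10^7 s/year) = 1.44 years.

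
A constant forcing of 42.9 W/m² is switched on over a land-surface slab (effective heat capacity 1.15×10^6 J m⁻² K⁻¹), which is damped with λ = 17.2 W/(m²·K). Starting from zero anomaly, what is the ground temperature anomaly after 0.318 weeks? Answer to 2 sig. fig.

Areal heat capacity C = 1.15×10^6 J m⁻² K⁻¹ (given).
τ = C / λ = 1.15×10^6 / 17.2 = 66900 s.
Equilibrium anomaly ΔT_eq = F / λ = 42.9 / 17.2 = 2.49 K.
t = 0.318 weeks = 1.92×10^5 s, so t/τ = 2.88.
ΔT(t) = ΔT_eq (1 − e^(−t/τ)) = 2.49 × (1 − e^−2.88) = 2.35 K.

2.4 K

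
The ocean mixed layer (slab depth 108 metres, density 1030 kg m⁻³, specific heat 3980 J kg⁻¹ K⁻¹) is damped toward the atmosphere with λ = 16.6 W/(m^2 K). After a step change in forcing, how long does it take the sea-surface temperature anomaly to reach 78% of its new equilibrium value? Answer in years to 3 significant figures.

Areal heat capacity C = ρ c_p D = 1030 × 3980 × 108 = 4.43×10^8 J/(m^2 K).
τ = C / λ = 4.43×10^8 / 16.6 = 2.67×10^7 s.
Fraction reached: 1 − e^(−t/τ) = 0.78 ⇒ t = −τ ln(1 − 0.78) = τ × 1.51.
t = 4.04×10^7 s = 1.28 years.

1.28 years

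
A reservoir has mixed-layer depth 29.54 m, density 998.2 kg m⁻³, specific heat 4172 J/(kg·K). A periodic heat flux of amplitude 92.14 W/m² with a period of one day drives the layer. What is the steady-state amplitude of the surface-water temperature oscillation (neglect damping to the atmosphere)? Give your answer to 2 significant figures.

0.010 K

Areal heat capacity C = ρ c_p D = 998.2 × 4172 × 29.54 = 1.23×10^8 J/(m²·K).
Angular frequency ω = 2π / T = 2π / 86400 s = 7.27×10^-5 s⁻¹.
Cω = 1.23×10^8 × 7.27×10^-5 = 8950 W/(m²·K).
Amplitude A = F₀ / (Cω) = 92.14 / 8950 = 0.0103 K.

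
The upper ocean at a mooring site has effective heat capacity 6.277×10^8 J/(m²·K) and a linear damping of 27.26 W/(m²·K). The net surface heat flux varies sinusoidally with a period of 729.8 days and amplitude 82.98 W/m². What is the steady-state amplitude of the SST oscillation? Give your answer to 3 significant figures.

Areal heat capacity C = 6.277×10^8 J/(m²·K) (given).
Angular frequency ω = 2π / T = 2π / 6.31×10^7 s = 9.96×10^-8 s⁻¹.
√((Cω)² + λ²) = √((62.5)² + 27.26²) = 68.2 W/(m²·K).
Amplitude A = F₀ / √((Cω)²+λ²) = 82.98 / 68.2 = 1.22 K.

1.22 K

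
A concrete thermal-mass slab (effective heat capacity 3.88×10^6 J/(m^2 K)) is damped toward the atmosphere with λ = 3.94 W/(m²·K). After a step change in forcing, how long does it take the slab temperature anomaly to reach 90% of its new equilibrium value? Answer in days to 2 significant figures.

26 days

Areal heat capacity C = 3.88×10^6 J/(m^2 K) (given).
τ = C / λ = 3.88×10^6 / 3.94 = 9.85×10^5 s.
Fraction reached: 1 − e^(−t/τ) = 0.90 ⇒ t = −τ ln(1 − 0.90) = τ × 2.30.
t = 2.27×10^6 s = 26.2 days.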